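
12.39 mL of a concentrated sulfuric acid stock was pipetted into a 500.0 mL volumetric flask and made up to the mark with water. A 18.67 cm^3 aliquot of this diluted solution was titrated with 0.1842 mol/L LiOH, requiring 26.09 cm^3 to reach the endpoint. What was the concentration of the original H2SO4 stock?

5.19 M

n(LiOH) = 0.1842 x 0.02609 = 0.004806 mol.
n(H2SO4) in the aliquot = 0.004806 x 1/2 = 0.002403 mol.
[diluted H2SO4] = 0.002403 / 0.01867 = 0.1287 M.
Dilution factor = 500.0/12.39 = 40.36, so [stock] = 0.1287 x 40.36 = 5.19 M.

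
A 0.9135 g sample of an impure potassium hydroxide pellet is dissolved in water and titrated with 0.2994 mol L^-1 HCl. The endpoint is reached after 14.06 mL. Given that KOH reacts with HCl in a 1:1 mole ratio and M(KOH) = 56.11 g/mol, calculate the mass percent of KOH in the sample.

25.9%

n(HCl) = 0.2994 x 0.01406 = 0.004210 mol.
n(KOH) = 0.004210 / 1 = 0.004210 mol.
mass of KOH = 0.004210 x 56.11 = 0.2362 g.
% purity = 0.2362 / 0.9135 x 100 = 25.9%.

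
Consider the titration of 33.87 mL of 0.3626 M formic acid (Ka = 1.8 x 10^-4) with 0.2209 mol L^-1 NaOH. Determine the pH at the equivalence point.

8.44

n(HCOOH) = 0.3626 x 0.03387 = 0.01228 mol; V(NaOH) at equivalence = 0.01228/0.2209 = 0.05560 L.
At equivalence all the acid is converted to HCOO-; total volume = 0.03387 + 0.05560 = 0.08947 L, so [HCOO-] = 0.01228/0.08947 = 0.1373 M.
Kb = Kw/Ka = 1.0e-14 / 1.8 x 10^-4 = 5.56e-11.
[OH^-] = sqrt(Kb x [HCOO-]) = sqrt(5.56e-11 x 0.1373) = 2.76e-6 M.
pOH = 5.56, so pH = 14.00 - 5.56 = 8.44.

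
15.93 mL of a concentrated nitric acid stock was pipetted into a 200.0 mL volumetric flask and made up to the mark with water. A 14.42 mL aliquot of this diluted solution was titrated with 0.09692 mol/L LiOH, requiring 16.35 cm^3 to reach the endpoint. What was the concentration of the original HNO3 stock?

1.38 M

n(LiOH) = 0.09692 x 0.01635 = 0.001585 mol.
n(HNO3) in the aliquot = 0.001585 mol.
[diluted HNO3] = 0.001585 / 0.01442 = 0.1099 M.
Dilution factor = 200.0/15.93 = 12.55, so [stock] = 0.1099 x 12.55 = 1.38 M.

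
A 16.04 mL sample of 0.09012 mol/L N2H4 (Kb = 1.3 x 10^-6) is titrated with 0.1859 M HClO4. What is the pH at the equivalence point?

n(N2H4) = 0.09012 x 0.01604 = 0.001446 mol; V(HClO4) at equivalence = 0.001446/0.1859 = 0.007776 L.
At equivalence the base is fully converted to N2H5+; total volume = 0.02382 L, so [N2H5+] = 0.001446/0.02382 = 0.06070 M.
Ka(N2H5+) = Kw/Kb = 1.0e-14 / 1.3 x 10^-6 = 7.69e-9.
[H^+] = sqrt(Ka x [N2H5+]) = sqrt(7.69e-9 x 0.06070) = 2.16e-5 M.
pH = -log(2.16e-5) = 4.67.

4.67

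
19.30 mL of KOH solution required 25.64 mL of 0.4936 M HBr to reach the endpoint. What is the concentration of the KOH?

0.656 M

n(HBr) delivered = 0.4936 x 0.02564 = 0.01266 mol.
For a 1:1 reaction, n(KOH) = 0.01266 mol.
[KOH] = 0.01266 mol / 0.01930 L = 0.656 M.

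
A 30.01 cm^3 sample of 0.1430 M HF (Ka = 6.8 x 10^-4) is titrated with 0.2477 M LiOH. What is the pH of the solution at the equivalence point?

8.06

n(HF) = 0.1430 x 0.03001 = 0.004291 mol; V(LiOH) at equivalence = 0.004291/0.2477 = 0.01733 L.
At equivalence all the acid is converted to F-; total volume = 0.03001 + 0.01733 = 0.04734 L, so [F-] = 0.004291/0.04734 = 0.09066 M.
Kb = Kw/Ka = 1.0e-14 / 6.8 x 10^-4 = 1.47e-11.
[OH^-] = sqrt(Kb x [F-]) = sqrt(1.47e-11 x 0.09066) = 1.15e-6 M.
pOH = 5.94, so pH = 14.00 - 5.94 = 8.06.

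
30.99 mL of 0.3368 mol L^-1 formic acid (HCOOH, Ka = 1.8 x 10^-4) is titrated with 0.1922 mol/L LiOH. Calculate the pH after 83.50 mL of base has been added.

n(acid) = 0.3368 x 0.03099 = 0.01044 mol; n(LiOH) added = 0.1922 x 0.08350 = 0.01605 mol.
Base is in excess by 0.01605 - 0.01044 = 0.005611 mol in a total volume of 0.1145 L.
[OH^-] = 0.005611/0.1145 = 0.04901 M, so pOH = 1.31 and pH = 14.00 - 1.31 = 12.69.

12.69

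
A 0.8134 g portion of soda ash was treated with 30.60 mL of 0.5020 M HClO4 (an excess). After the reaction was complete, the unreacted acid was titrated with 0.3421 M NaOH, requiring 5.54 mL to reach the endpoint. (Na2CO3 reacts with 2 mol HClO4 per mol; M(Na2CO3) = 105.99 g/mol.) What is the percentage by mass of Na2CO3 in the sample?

87.7%

Total n(HClO4) added = 0.5020 x 0.03060 = 0.01536 mol.
n(NaOH) used = 0.3421 x 0.005540 = 0.001895 mol, which equals the excess n(HClO4).
So n(HClO4) consumed by the sample = 0.01536 - 0.001895 = 0.01347 mol.
n(Na2CO3) = 0.01347 / 2 = 0.006733 mol.
mass Na2CO3 = 0.006733 x 105.99 = 0.7136 g, so %Na2CO3 = 0.7136/0.8134 x 100 = 87.7%.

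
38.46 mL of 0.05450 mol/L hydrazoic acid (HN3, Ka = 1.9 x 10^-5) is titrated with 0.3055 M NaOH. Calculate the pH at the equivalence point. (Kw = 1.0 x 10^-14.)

n(HN3) = 0.05450 x 0.03846 = 0.002096 mol; V(NaOH) at equivalence = 0.002096/0.3055 = 0.006861 L.
At equivalence all the acid is converted to N3-; total volume = 0.03846 + 0.006861 = 0.04532 L, so [N3-] = 0.002096/0.04532 = 0.04625 M.
Kb = Kw/Ka = 1.0e-14 / 1.9 x 10^-5 = 5.26e-10.
[OH^-] = sqrt(Kb x [N3-]) = sqrt(5.26e-10 x 0.04625) = 4.93e-6 M.
pOH = 5.31, so pH = 14.00 - 5.31 = 8.69.

8.69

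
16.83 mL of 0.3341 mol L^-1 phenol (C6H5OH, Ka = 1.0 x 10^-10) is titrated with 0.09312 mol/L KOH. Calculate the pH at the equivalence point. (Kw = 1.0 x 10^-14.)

11.43

n(C6H5OH) = 0.3341 x 0.01683 = 0.005623 mol; V(KOH) at equivalence = 0.005623/0.09312 = 0.06038 L.
At equivalence all the acid is converted to C6H5O-; total volume = 0.01683 + 0.06038 = 0.07721 L, so [C6H5O-] = 0.005623/0.07721 = 0.07282 M.
Kb = Kw/Ka = 1.0e-14 / 1.0 x 10^-10 = 0.000100.
[OH^-] = sqrt(Kb x [C6H5O-]) = sqrt(0.000100 x 0.07282) = 0.00270 M.
pOH = 2.57, so pH = 14.00 - 2.57 = 11.43.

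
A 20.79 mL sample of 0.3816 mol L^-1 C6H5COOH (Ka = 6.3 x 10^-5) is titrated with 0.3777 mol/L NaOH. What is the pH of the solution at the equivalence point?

8.74

n(C6H5COOH) = 0.3816 x 0.02079 = 0.007933 mol; V(NaOH) at equivalence = 0.007933/0.3777 = 0.02100 L.
At equivalence all the acid is converted to C6H5COO-; total volume = 0.02079 + 0.02100 = 0.04179 L, so [C6H5COO-] = 0.007933/0.04179 = 0.1898 M.
Kb = Kw/Ka = 1.0e-14 / 6.3 x 10^-5 = 1.59e-10.
[OH^-] = sqrt(Kb x [C6H5COO-]) = sqrt(1.59e-10 x 0.1898) = 5.49e-6 M.
pOH = 5.26, so pH = 14.00 - 5.26 = 8.74.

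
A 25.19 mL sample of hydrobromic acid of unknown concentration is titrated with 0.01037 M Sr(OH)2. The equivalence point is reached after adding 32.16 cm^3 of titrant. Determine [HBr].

n(Sr(OH)2) delivered = 0.01037 x 0.03216 = 0.0003335 mol.
The reaction is 2 HBr + 1 Sr(OH)2, so n(HBr) = 0.0003335 x 2/1 = 0.0006670 mol.
[HBr] = 0.0006670 mol / 0.02519 L = 0.0265 M.

0.0265 M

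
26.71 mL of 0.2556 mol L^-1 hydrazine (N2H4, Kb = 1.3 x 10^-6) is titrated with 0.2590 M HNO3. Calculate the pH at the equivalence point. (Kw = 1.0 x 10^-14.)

n(N2H4) = 0.2556 x 0.02671 = 0.006827 mol; V(HNO3) at equivalence = 0.006827/0.2590 = 0.02636 L.
At equivalence the base is fully converted to N2H5+; total volume = 0.05307 L, so [N2H5+] = 0.006827/0.05307 = 0.1286 M.
Ka(N2H5+) = Kw/Kb = 1.0e-14 / 1.3 x 10^-6 = 7.69e-9.
[H^+] = sqrt(Ka x [N2H5+]) = sqrt(7.69e-9 x 0.1286) = 3.15e-5 M.
pH = -log(3.15e-5) = 4.50.

4.50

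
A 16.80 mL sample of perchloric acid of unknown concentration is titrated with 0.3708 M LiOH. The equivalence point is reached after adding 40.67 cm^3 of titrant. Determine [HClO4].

n(LiOH) delivered = 0.3708 x 0.04067 = 0.01508 mol.
For a 1:1 reaction, n(HClO4) = 0.01508 mol.
[HClO4] = 0.01508 mol / 0.01680 L = 0.898 M.

0.898 M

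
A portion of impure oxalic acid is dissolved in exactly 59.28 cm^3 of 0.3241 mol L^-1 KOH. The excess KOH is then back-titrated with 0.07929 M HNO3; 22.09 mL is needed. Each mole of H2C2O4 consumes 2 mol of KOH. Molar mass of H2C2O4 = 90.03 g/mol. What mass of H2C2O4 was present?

Total n(KOH) added = 0.3241 x 0.05928 = 0.01921 mol.
n(HNO3) used = 0.07929 x 0.02209 = 0.001752 mol, which equals the excess n(KOH).
So n(KOH) consumed by the sample = 0.01921 - 0.001752 = 0.01746 mol.
n(H2C2O4) = 0.01746 / 2 = 0.008731 mol.
mass = 0.008731 mol x 90.03 g/mol = 0.786 g.

0.786 g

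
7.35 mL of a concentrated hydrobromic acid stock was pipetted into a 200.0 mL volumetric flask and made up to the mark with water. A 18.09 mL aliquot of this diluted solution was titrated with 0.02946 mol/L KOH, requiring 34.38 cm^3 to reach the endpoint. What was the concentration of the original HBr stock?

1.52 M

n(KOH) = 0.02946 x 0.03438 = 0.001013 mol.
n(HBr) in the aliquot = 0.001013 mol.
[diluted HBr] = 0.001013 / 0.01809 = 0.05599 M.
Dilution factor = 200.0/7.350 = 27.21, so [stock] = 0.05599 x 27.21 = 1.52 M.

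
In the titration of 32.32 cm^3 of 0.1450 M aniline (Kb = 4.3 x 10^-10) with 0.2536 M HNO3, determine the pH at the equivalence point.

n(C6H5NH2) = 0.1450 x 0.03232 = 0.004686 mol; V(HNO3) at equivalence = 0.004686/0.2536 = 0.01848 L.
At equivalence the base is fully converted to C6H5NH3+; total volume = 0.05080 L, so [C6H5NH3+] = 0.004686/0.05080 = 0.09225 M.
Ka(C6H5NH3+) = Kw/Kb = 1.0e-14 / 4.3 x 10^-10 = 2.33e-5.
[H^+] = sqrt(Ka x [C6H5NH3+]) = sqrt(2.33e-5 x 0.09225) = 0.00146 M.
pH = -log(0.00146) = 2.83.

2.83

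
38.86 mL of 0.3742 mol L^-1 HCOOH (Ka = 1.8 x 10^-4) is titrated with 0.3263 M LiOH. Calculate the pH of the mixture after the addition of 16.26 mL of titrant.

Initial n(HCOOH) = 0.3742 x 0.03886 = 0.01454 mol.
n(LiOH) added = 0.3263 x 0.01626 = 0.005306 mol, converting that many moles of HCOOH to HCOO-.
Remaining n(HCOOH) = 0.009236 mol; n(HCOO-) = 0.005306 mol.
By Henderson-Hasselbalch, pH = pKa + log([A^-]/[HA]) = 3.74 + log(0.005306/0.009236) = 3.74 + (-0.24) = 3.50.

3.50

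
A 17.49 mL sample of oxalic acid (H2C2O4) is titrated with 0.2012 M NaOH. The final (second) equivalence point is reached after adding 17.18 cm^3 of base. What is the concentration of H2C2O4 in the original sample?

n(NaOH) = 0.2012 x 0.01718 = 0.003457 mol.
At the final (second) equivalence point, 2 mol OH^- react per mol H2C2O4, so n(H2C2O4) = 0.003457 / 2 = 0.001728 mol.
[H2C2O4] = 0.001728 / 0.01749 L = 0.0988 M.

0.0988 M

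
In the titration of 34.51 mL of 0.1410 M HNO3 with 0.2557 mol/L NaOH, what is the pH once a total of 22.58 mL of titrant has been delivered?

n(acid) = 0.1410 x 0.03451 = 0.004866 mol; n(NaOH) added = 0.2557 x 0.02258 = 0.005774 mol.
Base is in excess by 0.005774 - 0.004866 = 0.0009078 mol in a total volume of 0.05709 L.
[OH^-] = 0.0009078/0.05709 = 0.01590 M, so pOH = 1.80 and pH = 14.00 - 1.80 = 12.20.

12.20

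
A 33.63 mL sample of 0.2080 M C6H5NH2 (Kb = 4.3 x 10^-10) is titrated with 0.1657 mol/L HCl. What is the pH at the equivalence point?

n(C6H5NH2) = 0.2080 x 0.03363 = 0.006995 mol; V(HCl) at equivalence = 0.006995/0.1657 = 0.04222 L.
At equivalence the base is fully converted to C6H5NH3+; total volume = 0.07585 L, so [C6H5NH3+] = 0.006995/0.07585 = 0.09223 M.
Ka(C6H5NH3+) = Kw/Kb = 1.0e-14 / 4.3 x 10^-10 = 2.33e-5.
[H^+] = sqrt(Ka x [C6H5NH3+]) = sqrt(2.33e-5 x 0.09223) = 0.00146 M.
pH = -log(0.00146) = 2.83.

2.83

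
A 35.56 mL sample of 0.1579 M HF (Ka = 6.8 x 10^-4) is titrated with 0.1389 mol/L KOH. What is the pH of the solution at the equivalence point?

n(HF) = 0.1579 x 0.03556 = 0.005615 mol; V(KOH) at equivalence = 0.005615/0.1389 = 0.04042 L.
At equivalence all the acid is converted to F-; total volume = 0.03556 + 0.04042 = 0.07598 L, so [F-] = 0.005615/0.07598 = 0.07390 M.
Kb = Kw/Ka = 1.0e-14 / 6.8 x 10^-4 = 1.47e-11.
[OH^-] = sqrt(Kb x [F-]) = sqrt(1.47e-11 x 0.07390) = 1.04e-6 M.
pOH = 5.98, so pH = 14.00 - 5.98 = 8.02.

8.02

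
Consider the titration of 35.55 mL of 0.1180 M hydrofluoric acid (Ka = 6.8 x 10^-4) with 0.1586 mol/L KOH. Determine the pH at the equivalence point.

8.00

n(HF) = 0.1180 x 0.03555 = 0.004195 mol; V(KOH) at equivalence = 0.004195/0.1586 = 0.02645 L.
At equivalence all the acid is converted to F-; total volume = 0.03555 + 0.02645 = 0.06200 L, so [F-] = 0.004195/0.06200 = 0.06766 M.
Kb = Kw/Ka = 1.0e-14 / 6.8 x 10^-4 = 1.47e-11.
[OH^-] = sqrt(Kb x [F-]) = sqrt(1.47e-11 x 0.06766) = 9.97e-7 M.
pOH = 6.00, so pH = 14.00 - 6.00 = 8.00.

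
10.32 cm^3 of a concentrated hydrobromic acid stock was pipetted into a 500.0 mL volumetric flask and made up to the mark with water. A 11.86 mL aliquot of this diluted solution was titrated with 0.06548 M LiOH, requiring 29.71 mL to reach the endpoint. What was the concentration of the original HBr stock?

7.95 M

n(LiOH) = 0.06548 x 0.02971 = 0.001945 mol.
n(HBr) in the aliquot = 0.001945 mol.
[diluted HBr] = 0.001945 / 0.01186 = 0.1640 M.
Dilution factor = 500.0/10.32 = 48.45, so [stock] = 0.1640 x 48.45 = 7.95 M.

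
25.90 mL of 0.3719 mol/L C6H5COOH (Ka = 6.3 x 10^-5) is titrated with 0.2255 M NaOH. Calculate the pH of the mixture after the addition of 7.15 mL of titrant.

3.50

Initial n(C6H5COOH) = 0.3719 x 0.02590 = 0.009632 mol.
n(NaOH) added = 0.2255 x 0.007150 = 0.001612 mol, converting that many moles of C6H5COOH to C6H5COO-.
Remaining n(C6H5COOH) = 0.008020 mol; n(C6H5COO-) = 0.001612 mol.
By Henderson-Hasselbalch, pH = pKa + log([A^-]/[HA]) = 4.20 + log(0.001612/0.008020) = 4.20 + (-0.70) = 3.50.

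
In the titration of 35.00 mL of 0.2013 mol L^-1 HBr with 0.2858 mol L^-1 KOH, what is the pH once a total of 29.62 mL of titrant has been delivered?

12.34

n(acid) = 0.2013 x 0.03500 = 0.007046 mol; n(KOH) added = 0.2858 x 0.02962 = 0.008465 mol.
Base is in excess by 0.008465 - 0.007046 = 0.001420 mol in a total volume of 0.06462 L.
[OH^-] = 0.001420/0.06462 = 0.02197 M, so pOH = 1.66 and pH = 14.00 - 1.66 = 12.34.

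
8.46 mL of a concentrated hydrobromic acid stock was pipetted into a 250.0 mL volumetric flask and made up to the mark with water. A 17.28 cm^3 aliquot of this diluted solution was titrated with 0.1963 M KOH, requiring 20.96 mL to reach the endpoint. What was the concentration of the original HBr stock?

7.04 M

n(KOH) = 0.1963 x 0.02096 = 0.004114 mol.
n(HBr) in the aliquot = 0.004114 mol.
[diluted HBr] = 0.004114 / 0.01728 = 0.2381 M.
Dilution factor = 250.0/8.460 = 29.55, so [stock] = 0.2381 x 29.55 = 7.04 M.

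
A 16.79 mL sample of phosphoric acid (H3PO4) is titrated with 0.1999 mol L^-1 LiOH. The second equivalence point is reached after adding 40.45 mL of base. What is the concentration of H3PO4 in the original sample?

n(LiOH) = 0.1999 x 0.04045 = 0.008086 mol.
At the second equivalence point, 2 mol OH^- react per mol H3PO4, so n(H3PO4) = 0.008086 / 2 = 0.004043 mol.
[H3PO4] = 0.004043 / 0.01679 L = 0.241 M.

0.241 M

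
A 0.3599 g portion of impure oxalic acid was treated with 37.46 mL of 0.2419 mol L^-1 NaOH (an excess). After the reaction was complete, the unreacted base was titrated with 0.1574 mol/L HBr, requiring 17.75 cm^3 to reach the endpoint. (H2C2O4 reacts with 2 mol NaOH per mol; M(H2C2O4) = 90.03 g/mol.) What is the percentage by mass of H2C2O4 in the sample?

78.4%

Total n(NaOH) added = 0.2419 x 0.03746 = 0.009062 mol.
n(HBr) used = 0.1574 x 0.01775 = 0.002794 mol, which equals the excess n(NaOH).
So n(NaOH) consumed by the sample = 0.009062 - 0.002794 = 0.006268 mol.
n(H2C2O4) = 0.006268 / 2 = 0.003134 mol.
mass H2C2O4 = 0.003134 x 90.03 = 0.2821 g, so %H2C2O4 = 0.2821/0.3599 x 100 = 78.4%.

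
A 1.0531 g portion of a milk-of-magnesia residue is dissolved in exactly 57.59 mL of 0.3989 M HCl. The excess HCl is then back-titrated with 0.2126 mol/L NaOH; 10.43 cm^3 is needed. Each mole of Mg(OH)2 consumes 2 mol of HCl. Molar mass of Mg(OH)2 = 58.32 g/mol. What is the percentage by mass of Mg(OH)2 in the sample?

57.5%

Total n(HCl) added = 0.3989 x 0.05759 = 0.02297 mol.
n(NaOH) used = 0.2126 x 0.01043 = 0.002217 mol, which equals the excess n(HCl).
So n(HCl) consumed by the sample = 0.02297 - 0.002217 = 0.02076 mol.
n(Mg(OH)2) = 0.02076 / 2 = 0.01038 mol.
mass Mg(OH)2 = 0.01038 x 58.32 = 0.6052 g, so %Mg(OH)2 = 0.6052/1.0531 x 100 = 57.5%.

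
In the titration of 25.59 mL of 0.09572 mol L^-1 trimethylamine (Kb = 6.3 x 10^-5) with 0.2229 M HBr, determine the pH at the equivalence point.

n((CH3)3N) = 0.09572 x 0.02559 = 0.002449 mol; V(HBr) at equivalence = 0.002449/0.2229 = 0.01099 L.
At equivalence the base is fully converted to (CH3)3NH+; total volume = 0.03658 L, so [(CH3)3NH+] = 0.002449/0.03658 = 0.06696 M.
Ka((CH3)3NH+) = Kw/Kb = 1.0e-14 / 6.3 x 10^-5 = 1.59e-10.
[H^+] = sqrt(Ka x [(CH3)3NH+]) = sqrt(1.59e-10 x 0.06696) = 3.26e-6 M.
pH = -log(3.26e-6) = 5.49.

5.49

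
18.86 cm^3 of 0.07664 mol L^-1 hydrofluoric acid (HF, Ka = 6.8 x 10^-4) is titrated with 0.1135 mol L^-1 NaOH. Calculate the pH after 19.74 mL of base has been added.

12.31

n(acid) = 0.07664 x 0.01886 = 0.001445 mol; n(NaOH) added = 0.1135 x 0.01974 = 0.002240 mol.
Base is in excess by 0.002240 - 0.001445 = 0.0007951 mol in a total volume of 0.03860 L.
[OH^-] = 0.0007951/0.03860 = 0.02060 M, so pOH = 1.69 and pH = 14.00 - 1.69 = 12.31.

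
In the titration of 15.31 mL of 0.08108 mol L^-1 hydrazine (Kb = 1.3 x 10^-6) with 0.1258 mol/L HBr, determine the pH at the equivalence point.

n(N2H4) = 0.08108 x 0.01531 = 0.001241 mol; V(HBr) at equivalence = 0.001241/0.1258 = 0.009868 L.
At equivalence the base is fully converted to N2H5+; total volume = 0.02518 L, so [N2H5+] = 0.001241/0.02518 = 0.04930 M.
Ka(N2H5+) = Kw/Kb = 1.0e-14 / 1.3 x 10^-6 = 7.69e-9.
[H^+] = sqrt(Ka x [N2H5+]) = sqrt(7.69e-9 x 0.04930) = 1.95e-5 M.
pH = -log(1.95e-5) = 4.71.

4.71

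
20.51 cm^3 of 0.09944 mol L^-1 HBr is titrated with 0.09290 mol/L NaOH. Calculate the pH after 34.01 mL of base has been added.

12.31

n(acid) = 0.09944 x 0.02051 = 0.002040 mol; n(NaOH) added = 0.09290 x 0.03401 = 0.003160 mol.
Base is in excess by 0.003160 - 0.002040 = 0.001120 mol in a total volume of 0.05452 L.
[OH^-] = 0.001120/0.05452 = 0.02054 M, so pOH = 1.69 and pH = 14.00 - 1.69 = 12.31.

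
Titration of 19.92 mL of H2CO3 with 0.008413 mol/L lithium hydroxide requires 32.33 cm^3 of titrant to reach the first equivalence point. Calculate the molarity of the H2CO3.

0.0137 M

n(LiOH) = 0.008413 x 0.03233 = 0.0002720 mol.
At the first equivalence point, 1 mol OH^- react per mol H2CO3, so n(H2CO3) = 0.0002720 / 1 = 0.0002720 mol.
[H2CO3] = 0.0002720 / 0.01992 L = 0.0137 M.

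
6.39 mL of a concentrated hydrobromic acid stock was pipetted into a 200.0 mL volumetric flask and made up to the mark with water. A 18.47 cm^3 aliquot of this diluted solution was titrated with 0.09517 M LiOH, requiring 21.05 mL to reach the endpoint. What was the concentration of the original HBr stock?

n(LiOH) = 0.09517 x 0.02105 = 0.002003 mol.
n(HBr) in the aliquot = 0.002003 mol.
[diluted HBr] = 0.002003 / 0.01847 = 0.1085 M.
Dilution factor = 200.0/6.390 = 31.30, so [stock] = 0.1085 x 31.30 = 3.39 M.

3.39 M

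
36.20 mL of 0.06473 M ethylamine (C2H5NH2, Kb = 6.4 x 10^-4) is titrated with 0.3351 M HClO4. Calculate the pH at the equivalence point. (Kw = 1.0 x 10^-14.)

6.04

n(C2H5NH2) = 0.06473 x 0.03620 = 0.002343 mol; V(HClO4) at equivalence = 0.002343/0.3351 = 0.006993 L.
At equivalence the base is fully converted to C2H5NH3+; total volume = 0.04319 L, so [C2H5NH3+] = 0.002343/0.04319 = 0.05425 M.
Ka(C2H5NH3+) = Kw/Kb = 1.0e-14 / 6.4 x 10^-4 = 1.56e-11.
[H^+] = sqrt(Ka x [C2H5NH3+]) = sqrt(1.56e-11 x 0.05425) = 9.21e-7 M.
pH = -log(9.21e-7) = 6.04.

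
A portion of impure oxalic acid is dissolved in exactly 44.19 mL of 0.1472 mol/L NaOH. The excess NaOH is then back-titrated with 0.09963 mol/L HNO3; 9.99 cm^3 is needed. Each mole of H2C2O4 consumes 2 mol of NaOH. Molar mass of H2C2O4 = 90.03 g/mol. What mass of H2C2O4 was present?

0.248 g

Total n(NaOH) added = 0.1472 x 0.04419 = 0.006505 mol.
n(HNO3) used = 0.09963 x 0.009990 = 0.0009953 mol, which equals the excess n(NaOH).
So n(NaOH) consumed by the sample = 0.006505 - 0.0009953 = 0.005509 mol.
n(H2C2O4) = 0.005509 / 2 = 0.002755 mol.
mass = 0.002755 mol x 90.03 g/mol = 0.248 g.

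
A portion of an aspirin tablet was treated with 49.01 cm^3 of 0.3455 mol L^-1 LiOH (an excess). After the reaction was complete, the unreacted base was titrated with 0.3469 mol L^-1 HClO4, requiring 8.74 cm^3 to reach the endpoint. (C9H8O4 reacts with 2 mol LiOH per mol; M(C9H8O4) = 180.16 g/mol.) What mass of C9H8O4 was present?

Total n(LiOH) added = 0.3455 x 0.04901 = 0.01693 mol.
n(HClO4) used = 0.3469 x 0.008740 = 0.003032 mol, which equals the excess n(LiOH).
So n(LiOH) consumed by the sample = 0.01693 - 0.003032 = 0.01390 mol.
n(C9H8O4) = 0.01390 / 2 = 0.006951 mol.
mass = 0.006951 mol x 180.16 g/mol = 1.25 g.

1.25 g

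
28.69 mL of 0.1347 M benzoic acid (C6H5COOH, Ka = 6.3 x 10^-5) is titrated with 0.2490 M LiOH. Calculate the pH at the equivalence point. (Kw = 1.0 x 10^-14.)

8.57

n(C6H5COOH) = 0.1347 x 0.02869 = 0.003865 mol; V(LiOH) at equivalence = 0.003865/0.2490 = 0.01552 L.
At equivalence all the acid is converted to C6H5COO-; total volume = 0.02869 + 0.01552 = 0.04421 L, so [C6H5COO-] = 0.003865/0.04421 = 0.08741 M.
Kb = Kw/Ka = 1.0e-14 / 6.3 x 10^-5 = 1.59e-10.
[OH^-] = sqrt(Kb x [C6H5COO-]) = sqrt(1.59e-10 x 0.08741) = 3.72e-6 M.
pOH = 5.43, so pH = 14.00 - 5.43 = 8.57.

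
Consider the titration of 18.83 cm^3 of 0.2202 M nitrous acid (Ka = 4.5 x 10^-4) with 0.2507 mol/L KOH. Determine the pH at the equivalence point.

8.21

n(HNO2) = 0.2202 x 0.01883 = 0.004146 mol; V(KOH) at equivalence = 0.004146/0.2507 = 0.01654 L.
At equivalence all the acid is converted to NO2-; total volume = 0.01883 + 0.01654 = 0.03537 L, so [NO2-] = 0.004146/0.03537 = 0.1172 M.
Kb = Kw/Ka = 1.0e-14 / 4.5 x 10^-4 = 2.22e-11.
[OH^-] = sqrt(Kb x [NO2-]) = sqrt(2.22e-11 x 0.1172) = 1.61e-6 M.
pOH = 5.79, so pH = 14.00 - 5.79 = 8.21.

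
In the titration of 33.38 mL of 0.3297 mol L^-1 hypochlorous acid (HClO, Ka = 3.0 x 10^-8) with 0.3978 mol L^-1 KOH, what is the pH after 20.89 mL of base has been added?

8.01

Initial n(HClO) = 0.3297 x 0.03338 = 0.01101 mol.
n(KOH) added = 0.3978 x 0.02089 = 0.008310 mol, converting that many moles of HClO to ClO-.
Remaining n(HClO) = 0.002695 mol; n(ClO-) = 0.008310 mol.
By Henderson-Hasselbalch, pH = pKa + log([A^-]/[HA]) = 7.52 + log(0.008310/0.002695) = 7.52 + (+0.49) = 8.01.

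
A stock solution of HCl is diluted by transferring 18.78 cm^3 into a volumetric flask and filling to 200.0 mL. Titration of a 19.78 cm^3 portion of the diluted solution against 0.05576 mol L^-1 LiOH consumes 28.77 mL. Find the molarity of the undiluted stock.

0.864 M

n(LiOH) = 0.05576 x 0.02877 = 0.001604 mol.
n(HCl) in the aliquot = 0.001604 mol.
[diluted HCl] = 0.001604 / 0.01978 = 0.08110 M.
Dilution factor = 200.0/18.78 = 10.65, so [stock] = 0.08110 x 10.65 = 0.864 M.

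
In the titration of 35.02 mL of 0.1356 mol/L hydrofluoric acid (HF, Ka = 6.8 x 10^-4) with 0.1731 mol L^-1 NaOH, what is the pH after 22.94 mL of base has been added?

Initial n(HF) = 0.1356 x 0.03502 = 0.004749 mol.
n(NaOH) added = 0.1731 x 0.02294 = 0.003971 mol, converting that many moles of HF to F-.
Remaining n(HF) = 0.0007778 mol; n(F-) = 0.003971 mol.
By Henderson-Hasselbalch, pH = pKa + log([A^-]/[HA]) = 3.17 + log(0.003971/0.0007778) = 3.17 + (+0.71) = 3.88.

3.88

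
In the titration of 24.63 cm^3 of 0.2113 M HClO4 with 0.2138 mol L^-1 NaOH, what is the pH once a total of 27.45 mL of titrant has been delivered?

12.11

n(acid) = 0.2113 x 0.02463 = 0.005204 mol; n(NaOH) added = 0.2138 x 0.02745 = 0.005869 mol.
Base is in excess by 0.005869 - 0.005204 = 0.0006645 mol in a total volume of 0.05208 L.
[OH^-] = 0.0006645/0.05208 = 0.01276 M, so pOH = 1.89 and pH = 14.00 - 1.89 = 12.11.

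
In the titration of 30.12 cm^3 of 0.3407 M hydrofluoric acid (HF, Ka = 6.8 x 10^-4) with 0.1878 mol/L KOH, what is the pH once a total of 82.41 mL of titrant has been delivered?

12.67

n(acid) = 0.3407 x 0.03012 = 0.01026 mol; n(KOH) added = 0.1878 x 0.08241 = 0.01548 mol.
Base is in excess by 0.01548 - 0.01026 = 0.005215 mol in a total volume of 0.1125 L.
[OH^-] = 0.005215/0.1125 = 0.04634 M, so pOH = 1.33 and pH = 14.00 - 1.33 = 12.67.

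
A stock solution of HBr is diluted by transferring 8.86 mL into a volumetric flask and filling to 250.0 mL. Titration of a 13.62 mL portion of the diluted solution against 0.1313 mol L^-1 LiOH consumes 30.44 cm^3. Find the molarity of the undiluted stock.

n(LiOH) = 0.1313 x 0.03044 = 0.003997 mol.
n(HBr) in the aliquot = 0.003997 mol.
[diluted HBr] = 0.003997 / 0.01362 = 0.2934 M.
Dilution factor = 250.0/8.860 = 28.22, so [stock] = 0.2934 x 28.22 = 8.28 M.

8.28 M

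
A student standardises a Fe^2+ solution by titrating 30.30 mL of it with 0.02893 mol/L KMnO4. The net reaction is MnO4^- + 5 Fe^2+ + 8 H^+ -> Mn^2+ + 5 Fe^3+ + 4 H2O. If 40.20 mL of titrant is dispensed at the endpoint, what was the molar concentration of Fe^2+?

0.192 M

n(KMnO4) = 0.02893 x 0.04020 = 0.001163 mol.
From the balanced equation, 1 mol KMnO4 reacts with 5 mol Fe^2+, so n(Fe^2+) = 0.001163 x 5/1 = 0.005815 mol.
[Fe^2+] = 0.005815 / 0.03030 L = 0.192 M.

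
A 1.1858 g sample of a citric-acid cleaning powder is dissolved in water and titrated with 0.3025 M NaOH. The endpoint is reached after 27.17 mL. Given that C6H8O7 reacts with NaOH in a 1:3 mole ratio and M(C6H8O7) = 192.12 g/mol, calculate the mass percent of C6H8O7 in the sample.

n(NaOH) = 0.3025 x 0.02717 = 0.008219 mol.
n(C6H8O7) = 0.008219 / 3 = 0.002740 mol.
mass of C6H8O7 = 0.002740 x 192.12 = 0.5263 g.
% purity = 0.5263 / 1.1858 x 100 = 44.4%.

44.4%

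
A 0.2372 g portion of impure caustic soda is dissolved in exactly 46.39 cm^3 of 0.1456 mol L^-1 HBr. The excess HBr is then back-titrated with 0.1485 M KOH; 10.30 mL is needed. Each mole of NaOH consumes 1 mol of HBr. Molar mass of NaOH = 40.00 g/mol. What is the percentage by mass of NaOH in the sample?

88.1%

Total n(HBr) added = 0.1456 x 0.04639 = 0.006754 mol.
n(KOH) used = 0.1485 x 0.01030 = 0.001530 mol, which equals the excess n(HBr).
So n(HBr) consumed by the sample = 0.006754 - 0.001530 = 0.005225 mol.
n(NaOH) = 0.005225 / 1 = 0.005225 mol.
mass NaOH = 0.005225 x 40.00 = 0.2090 g, so %NaOH = 0.2090/0.2372 x 100 = 88.1%.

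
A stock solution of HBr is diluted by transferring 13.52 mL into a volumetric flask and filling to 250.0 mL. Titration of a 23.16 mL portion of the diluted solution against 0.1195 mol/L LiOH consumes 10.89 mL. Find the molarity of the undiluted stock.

n(LiOH) = 0.1195 x 0.01089 = 0.001301 mol.
n(HBr) in the aliquot = 0.001301 mol.
[diluted HBr] = 0.001301 / 0.02316 = 0.05619 M.
Dilution factor = 250.0/13.52 = 18.49, so [stock] = 0.05619 x 18.49 = 1.04 M.

1.04 M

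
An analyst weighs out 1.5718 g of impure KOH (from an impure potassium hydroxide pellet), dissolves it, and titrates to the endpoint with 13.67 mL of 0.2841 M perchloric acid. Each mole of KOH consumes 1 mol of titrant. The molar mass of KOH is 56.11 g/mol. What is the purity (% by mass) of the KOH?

13.9%

n(HClO4) = 0.2841 x 0.01367 = 0.003884 mol.
n(KOH) = 0.003884 / 1 = 0.003884 mol.
mass of KOH = 0.003884 x 56.11 = 0.2179 g.
% purity = 0.2179 / 1.5718 x 100 = 13.9%.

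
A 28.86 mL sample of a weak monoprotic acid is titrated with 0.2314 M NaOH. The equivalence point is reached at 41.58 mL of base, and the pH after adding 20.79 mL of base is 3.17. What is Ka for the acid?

20.79 mL is half of the equivalence volume, so this is the half-equivalence point where [HA] = [A^-].
At half-equivalence pH = pKa, so pKa = 3.17.
Ka = 10^(-3.17) = 6.8 x 10^-4.

6.8 x 10^-4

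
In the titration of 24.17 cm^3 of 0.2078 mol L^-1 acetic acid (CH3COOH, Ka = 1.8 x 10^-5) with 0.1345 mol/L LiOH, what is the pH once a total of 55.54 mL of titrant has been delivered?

n(acid) = 0.2078 x 0.02417 = 0.005023 mol; n(LiOH) added = 0.1345 x 0.05554 = 0.007470 mol.
Base is in excess by 0.007470 - 0.005023 = 0.002448 mol in a total volume of 0.07971 L.
[OH^-] = 0.002448/0.07971 = 0.03071 M, so pOH = 1.51 and pH = 14.00 - 1.51 = 12.49.

12.49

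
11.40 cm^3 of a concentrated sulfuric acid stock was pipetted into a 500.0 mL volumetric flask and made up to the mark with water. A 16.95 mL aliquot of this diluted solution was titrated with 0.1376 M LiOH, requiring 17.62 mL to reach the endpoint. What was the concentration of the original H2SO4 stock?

n(LiOH) = 0.1376 x 0.01762 = 0.002425 mol.
n(H2SO4) in the aliquot = 0.002425 x 1/2 = 0.001212 mol.
[diluted H2SO4] = 0.001212 / 0.01695 = 0.07152 M.
Dilution factor = 500.0/11.40 = 43.86, so [stock] = 0.07152 x 43.86 = 3.14 M.

3.14 M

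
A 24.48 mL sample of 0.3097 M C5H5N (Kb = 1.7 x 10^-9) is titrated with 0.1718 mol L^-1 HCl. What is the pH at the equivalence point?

3.09

n(C5H5N) = 0.3097 x 0.02448 = 0.007581 mol; V(HCl) at equivalence = 0.007581/0.1718 = 0.04413 L.
At equivalence the base is fully converted to C5H5NH+; total volume = 0.06861 L, so [C5H5NH+] = 0.007581/0.06861 = 0.1105 M.
Ka(C5H5NH+) = Kw/Kb = 1.0e-14 / 1.7 x 10^-9 = 5.88e-6.
[H^+] = sqrt(Ka x [C5H5NH+]) = sqrt(5.88e-6 x 0.1105) = 0.000806 M.
pH = -log(0.000806) = 3.09.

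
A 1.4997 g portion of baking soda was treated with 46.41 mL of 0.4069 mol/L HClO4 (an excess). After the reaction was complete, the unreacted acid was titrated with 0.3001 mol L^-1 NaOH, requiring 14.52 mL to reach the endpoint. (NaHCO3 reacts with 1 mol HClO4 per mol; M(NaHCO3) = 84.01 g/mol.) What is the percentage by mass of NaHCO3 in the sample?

Total n(HClO4) added = 0.4069 x 0.04641 = 0.01888 mol.
n(NaOH) used = 0.3001 x 0.01452 = 0.004357 mol, which equals the excess n(HClO4).
So n(HClO4) consumed by the sample = 0.01888 - 0.004357 = 0.01453 mol.
n(NaHCO3) = 0.01453 / 1 = 0.01453 mol.
mass NaHCO3 = 0.01453 x 84.01 = 1.220 g, so %NaHCO3 = 1.220/1.4997 x 100 = 81.4%.

81.4%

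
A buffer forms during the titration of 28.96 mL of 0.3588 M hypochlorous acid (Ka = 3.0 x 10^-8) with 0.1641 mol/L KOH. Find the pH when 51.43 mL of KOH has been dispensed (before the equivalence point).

Initial n(HClO) = 0.3588 x 0.02896 = 0.01039 mol.
n(KOH) added = 0.1641 x 0.05143 = 0.008440 mol, converting that many moles of HClO to ClO-.
Remaining n(HClO) = 0.001951 mol; n(ClO-) = 0.008440 mol.
By Henderson-Hasselbalch, pH = pKa + log([A^-]/[HA]) = 7.52 + log(0.008440/0.001951) = 7.52 + (+0.64) = 8.16.

8.16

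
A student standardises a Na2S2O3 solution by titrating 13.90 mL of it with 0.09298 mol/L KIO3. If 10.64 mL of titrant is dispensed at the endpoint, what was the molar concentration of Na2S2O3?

0.427 M

n(KIO3) = 0.09298 x 0.01064 = 0.0009893 mol.
From the balanced equation, 1 mol KIO3 reacts with 6 mol Na2S2O3, so n(Na2S2O3) = 0.0009893 x 6/1 = 0.005936 mol.
[Na2S2O3] = 0.005936 / 0.01390 L = 0.427 M.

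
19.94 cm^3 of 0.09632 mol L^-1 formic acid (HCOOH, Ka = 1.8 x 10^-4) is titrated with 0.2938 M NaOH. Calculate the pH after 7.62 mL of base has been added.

12.06

n(acid) = 0.09632 x 0.01994 = 0.001921 mol; n(NaOH) added = 0.2938 x 0.007620 = 0.002239 mol.
Base is in excess by 0.002239 - 0.001921 = 0.0003181 mol in a total volume of 0.02756 L.
[OH^-] = 0.0003181/0.02756 = 0.01154 M, so pOH = 1.94 and pH = 14.00 - 1.94 = 12.06.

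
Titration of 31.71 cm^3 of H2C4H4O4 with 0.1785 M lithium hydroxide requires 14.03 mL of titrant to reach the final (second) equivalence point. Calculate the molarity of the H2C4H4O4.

n(LiOH) = 0.1785 x 0.01403 = 0.002504 mol.
At the final (second) equivalence point, 2 mol OH^- react per mol H2C4H4O4, so n(H2C4H4O4) = 0.002504 / 2 = 0.001252 mol.
[H2C4H4O4] = 0.001252 / 0.03171 L = 0.0395 M.

0.0395 M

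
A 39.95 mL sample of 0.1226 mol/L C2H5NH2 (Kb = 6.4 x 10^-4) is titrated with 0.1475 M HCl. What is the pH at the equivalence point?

5.99

n(C2H5NH2) = 0.1226 x 0.03995 = 0.004898 mol; V(HCl) at equivalence = 0.004898/0.1475 = 0.03321 L.
At equivalence the base is fully converted to C2H5NH3+; total volume = 0.07316 L, so [C2H5NH3+] = 0.004898/0.07316 = 0.06695 M.
Ka(C2H5NH3+) = Kw/Kb = 1.0e-14 / 6.4 x 10^-4 = 1.56e-11.
[H^+] = sqrt(Ka x [C2H5NH3+]) = sqrt(1.56e-11 x 0.06695) = 1.02e-6 M.
pH = -log(1.02e-6) = 5.99.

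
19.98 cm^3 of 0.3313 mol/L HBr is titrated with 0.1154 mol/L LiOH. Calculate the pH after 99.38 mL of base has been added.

n(acid) = 0.3313 x 0.01998 = 0.006619 mol; n(LiOH) added = 0.1154 x 0.09938 = 0.01147 mol.
Base is in excess by 0.01147 - 0.006619 = 0.004849 mol in a total volume of 0.1194 L.
[OH^-] = 0.004849/0.1194 = 0.04063 M, so pOH = 1.39 and pH = 14.00 - 1.39 = 12.61.

12.61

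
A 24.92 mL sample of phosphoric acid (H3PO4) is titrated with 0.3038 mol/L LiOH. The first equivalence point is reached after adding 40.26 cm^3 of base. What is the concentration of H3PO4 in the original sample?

0.491 M

n(LiOH) = 0.3038 x 0.04026 = 0.01223 mol.
At the first equivalence point, 1 mol OH^- react per mol H3PO4, so n(H3PO4) = 0.01223 / 1 = 0.01223 mol.
[H3PO4] = 0.01223 / 0.02492 L = 0.491 M.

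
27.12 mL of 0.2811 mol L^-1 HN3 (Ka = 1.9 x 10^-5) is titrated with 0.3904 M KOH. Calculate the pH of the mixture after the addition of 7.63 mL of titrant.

4.53

Initial n(HN3) = 0.2811 x 0.02712 = 0.007623 mol.
n(KOH) added = 0.3904 x 0.007630 = 0.002979 mol, converting that many moles of HN3 to N3-.
Remaining n(HN3) = 0.004645 mol; n(N3-) = 0.002979 mol.
By Henderson-Hasselbalch, pH = pKa + log([A^-]/[HA]) = 4.72 + log(0.002979/0.004645) = 4.72 + (-0.19) = 4.53.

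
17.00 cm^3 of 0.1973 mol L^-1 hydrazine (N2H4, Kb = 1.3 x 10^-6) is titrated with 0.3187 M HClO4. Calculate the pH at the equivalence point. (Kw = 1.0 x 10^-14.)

n(N2H4) = 0.1973 x 0.01700 = 0.003354 mol; V(HClO4) at equivalence = 0.003354/0.3187 = 0.01052 L.
At equivalence the base is fully converted to N2H5+; total volume = 0.02752 L, so [N2H5+] = 0.003354/0.02752 = 0.1219 M.
Ka(N2H5+) = Kw/Kb = 1.0e-14 / 1.3 x 10^-6 = 7.69e-9.
[H^+] = sqrt(Ka x [N2H5+]) = sqrt(7.69e-9 x 0.1219) = 3.06e-5 M.
pH = -log(3.06e-5) = 4.51.

4.51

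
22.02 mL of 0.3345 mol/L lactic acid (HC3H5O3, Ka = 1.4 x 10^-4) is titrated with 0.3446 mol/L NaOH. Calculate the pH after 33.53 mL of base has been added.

12.88

n(acid) = 0.3345 x 0.02202 = 0.007366 mol; n(NaOH) added = 0.3446 x 0.03353 = 0.01155 mol.
Base is in excess by 0.01155 - 0.007366 = 0.004189 mol in a total volume of 0.05555 L.
[OH^-] = 0.004189/0.05555 = 0.07541 M, so pOH = 1.12 and pH = 14.00 - 1.12 = 12.88.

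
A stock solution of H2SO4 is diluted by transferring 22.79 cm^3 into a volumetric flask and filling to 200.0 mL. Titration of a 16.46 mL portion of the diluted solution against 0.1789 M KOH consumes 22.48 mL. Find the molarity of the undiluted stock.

n(KOH) = 0.1789 x 0.02248 = 0.004022 mol.
n(H2SO4) in the aliquot = 0.004022 x 1/2 = 0.002011 mol.
[diluted H2SO4] = 0.002011 / 0.01646 = 0.1222 M.
Dilution factor = 200.0/22.79 = 8.776, so [stock] = 0.1222 x 8.776 = 1.07 M.

1.07 M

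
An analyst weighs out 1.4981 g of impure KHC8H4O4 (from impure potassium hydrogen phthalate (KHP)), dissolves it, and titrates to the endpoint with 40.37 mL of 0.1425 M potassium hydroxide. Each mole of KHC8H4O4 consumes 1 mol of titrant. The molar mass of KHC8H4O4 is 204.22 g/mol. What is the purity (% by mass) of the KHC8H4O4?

78.4%

n(KOH) = 0.1425 x 0.04037 = 0.005753 mol.
n(KHC8H4O4) = 0.005753 / 1 = 0.005753 mol.
mass of KHC8H4O4 = 0.005753 x 204.22 = 1.175 g.
% purity = 1.175 / 1.4981 x 100 = 78.4%.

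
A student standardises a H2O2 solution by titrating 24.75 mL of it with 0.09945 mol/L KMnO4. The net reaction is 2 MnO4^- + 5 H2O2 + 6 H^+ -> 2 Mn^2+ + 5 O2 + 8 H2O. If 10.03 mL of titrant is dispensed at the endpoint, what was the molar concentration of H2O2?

n(KMnO4) = 0.09945 x 0.01003 = 0.0009975 mol.
From the balanced equation, 2 mol KMnO4 reacts with 5 mol H2O2, so n(H2O2) = 0.0009975 x 5/2 = 0.002494 mol.
[H2O2] = 0.002494 / 0.02475 L = 0.101 M.

0.101 M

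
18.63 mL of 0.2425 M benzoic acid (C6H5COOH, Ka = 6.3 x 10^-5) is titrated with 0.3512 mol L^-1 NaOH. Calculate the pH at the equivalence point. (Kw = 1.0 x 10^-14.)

n(C6H5COOH) = 0.2425 x 0.01863 = 0.004518 mol; V(NaOH) at equivalence = 0.004518/0.3512 = 0.01286 L.
At equivalence all the acid is converted to C6H5COO-; total volume = 0.01863 + 0.01286 = 0.03149 L, so [C6H5COO-] = 0.004518/0.03149 = 0.1434 M.
Kb = Kw/Ka = 1.0e-14 / 6.3 x 10^-5 = 1.59e-10.
[OH^-] = sqrt(Kb x [C6H5COO-]) = sqrt(1.59e-10 x 0.1434) = 4.77e-6 M.
pOH = 5.32, so pH = 14.00 - 5.32 = 8.68.

8.68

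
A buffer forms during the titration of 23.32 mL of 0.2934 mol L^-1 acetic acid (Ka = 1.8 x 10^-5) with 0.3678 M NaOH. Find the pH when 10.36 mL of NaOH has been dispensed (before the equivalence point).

4.84

Initial n(CH3COOH) = 0.2934 x 0.02332 = 0.006842 mol.
n(NaOH) added = 0.3678 x 0.01036 = 0.003810 mol, converting that many moles of CH3COOH to CH3COO-.
Remaining n(CH3COOH) = 0.003032 mol; n(CH3COO-) = 0.003810 mol.
By Henderson-Hasselbalch, pH = pKa + log([A^-]/[HA]) = 4.74 + log(0.003810/0.003032) = 4.74 + (+0.10) = 4.84.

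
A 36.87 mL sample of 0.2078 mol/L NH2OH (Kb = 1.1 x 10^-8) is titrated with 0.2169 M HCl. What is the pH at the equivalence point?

3.51

n(NH2OH) = 0.2078 x 0.03687 = 0.007662 mol; V(HCl) at equivalence = 0.007662/0.2169 = 0.03532 L.
At equivalence the base is fully converted to NH3OH+; total volume = 0.07219 L, so [NH3OH+] = 0.007662/0.07219 = 0.1061 M.
Ka(NH3OH+) = Kw/Kb = 1.0e-14 / 1.1 x 10^-8 = 9.09e-7.
[H^+] = sqrt(Ka x [NH3OH+]) = sqrt(9.09e-7 x 0.1061) = 0.000311 M.
pH = -log(0.000311) = 3.51.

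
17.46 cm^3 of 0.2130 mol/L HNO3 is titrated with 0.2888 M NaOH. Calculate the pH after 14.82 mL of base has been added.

12.24

n(acid) = 0.2130 x 0.01746 = 0.003719 mol; n(NaOH) added = 0.2888 x 0.01482 = 0.004280 mol.
Base is in excess by 0.004280 - 0.003719 = 0.0005610 mol in a total volume of 0.03228 L.
[OH^-] = 0.0005610/0.03228 = 0.01738 M, so pOH = 1.76 and pH = 14.00 - 1.76 = 12.24.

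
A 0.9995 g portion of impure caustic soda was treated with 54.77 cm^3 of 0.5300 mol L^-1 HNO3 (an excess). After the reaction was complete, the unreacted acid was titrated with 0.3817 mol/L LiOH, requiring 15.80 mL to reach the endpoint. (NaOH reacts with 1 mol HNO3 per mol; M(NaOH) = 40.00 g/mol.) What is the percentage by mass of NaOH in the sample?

Total n(HNO3) added = 0.5300 x 0.05477 = 0.02903 mol.
n(LiOH) used = 0.3817 x 0.01580 = 0.006031 mol, which equals the excess n(HNO3).
So n(HNO3) consumed by the sample = 0.02903 - 0.006031 = 0.02300 mol.
n(NaOH) = 0.02300 / 1 = 0.02300 mol.
mass NaOH = 0.02300 x 40.00 = 0.9199 g, so %NaOH = 0.9199/0.9995 x 100 = 92.0%.

92.0%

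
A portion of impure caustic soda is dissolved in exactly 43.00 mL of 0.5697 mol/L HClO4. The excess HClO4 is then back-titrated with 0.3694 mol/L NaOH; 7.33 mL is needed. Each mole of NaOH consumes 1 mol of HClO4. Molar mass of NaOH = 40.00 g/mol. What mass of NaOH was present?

0.872 g

Total n(HClO4) added = 0.5697 x 0.04300 = 0.02450 mol.
n(NaOH) used = 0.3694 x 0.007330 = 0.002708 mol, which equals the excess n(HClO4).
So n(HClO4) consumed by the sample = 0.02450 - 0.002708 = 0.02179 mol.
n(NaOH) = 0.02179 / 1 = 0.02179 mol.
mass = 0.02179 mol x 40.00 g/mol = 0.872 g.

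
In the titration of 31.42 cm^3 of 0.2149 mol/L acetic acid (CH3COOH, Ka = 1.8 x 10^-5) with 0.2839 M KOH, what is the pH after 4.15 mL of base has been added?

4.07

Initial n(CH3COOH) = 0.2149 x 0.03142 = 0.006752 mol.
n(KOH) added = 0.2839 x 0.004150 = 0.001178 mol, converting that many moles of CH3COOH to CH3COO-.
Remaining n(CH3COOH) = 0.005574 mol; n(CH3COO-) = 0.001178 mol.
By Henderson-Hasselbalch, pH = pKa + log([A^-]/[HA]) = 4.74 + log(0.001178/0.005574) = 4.74 + (-0.67) = 4.07.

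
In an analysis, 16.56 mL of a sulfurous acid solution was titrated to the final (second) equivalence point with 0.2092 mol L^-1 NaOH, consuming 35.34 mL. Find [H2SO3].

0.223 M

n(NaOH) = 0.2092 x 0.03534 = 0.007393 mol.
At the final (second) equivalence point, 2 mol OH^- react per mol H2SO3, so n(H2SO3) = 0.007393 / 2 = 0.003697 mol.
[H2SO3] = 0.003697 / 0.01656 L = 0.223 M.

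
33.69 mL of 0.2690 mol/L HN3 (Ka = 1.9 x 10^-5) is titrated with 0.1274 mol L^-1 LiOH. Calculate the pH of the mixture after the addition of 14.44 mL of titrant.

Initial n(HN3) = 0.2690 x 0.03369 = 0.009063 mol.
n(LiOH) added = 0.1274 x 0.01444 = 0.001840 mol, converting that many moles of HN3 to N3-.
Remaining n(HN3) = 0.007223 mol; n(N3-) = 0.001840 mol.
By Henderson-Hasselbalch, pH = pKa + log([A^-]/[HA]) = 4.72 + log(0.001840/0.007223) = 4.72 + (-0.59) = 4.13.

4.13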